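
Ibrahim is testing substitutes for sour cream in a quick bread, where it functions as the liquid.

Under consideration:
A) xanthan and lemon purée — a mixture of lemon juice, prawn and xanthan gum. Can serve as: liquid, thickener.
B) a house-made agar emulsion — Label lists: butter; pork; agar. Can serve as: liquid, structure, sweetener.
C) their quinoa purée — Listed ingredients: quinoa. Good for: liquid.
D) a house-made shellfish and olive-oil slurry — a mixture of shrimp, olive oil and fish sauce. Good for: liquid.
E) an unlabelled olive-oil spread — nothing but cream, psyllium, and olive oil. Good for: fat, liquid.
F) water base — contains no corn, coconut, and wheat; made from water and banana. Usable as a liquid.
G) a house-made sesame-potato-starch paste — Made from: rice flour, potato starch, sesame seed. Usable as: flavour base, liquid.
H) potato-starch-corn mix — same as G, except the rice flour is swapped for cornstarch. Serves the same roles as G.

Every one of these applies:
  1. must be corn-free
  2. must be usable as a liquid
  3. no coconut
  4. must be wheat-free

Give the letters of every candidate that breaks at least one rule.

H

A: only prawn, lemon juice, and xanthan gum; none excluded — OK
B: all constraints satisfied — valid
C: only quinoa; none excluded — keep
D: works as a liquid, no coconut, no corn — keep
E: only cream, olive oil, and psyllium; none excluded — keep
F: no corn, no coconut — valid
G: every rule checks out — keep
H: has cornstarch, so not corn-free — no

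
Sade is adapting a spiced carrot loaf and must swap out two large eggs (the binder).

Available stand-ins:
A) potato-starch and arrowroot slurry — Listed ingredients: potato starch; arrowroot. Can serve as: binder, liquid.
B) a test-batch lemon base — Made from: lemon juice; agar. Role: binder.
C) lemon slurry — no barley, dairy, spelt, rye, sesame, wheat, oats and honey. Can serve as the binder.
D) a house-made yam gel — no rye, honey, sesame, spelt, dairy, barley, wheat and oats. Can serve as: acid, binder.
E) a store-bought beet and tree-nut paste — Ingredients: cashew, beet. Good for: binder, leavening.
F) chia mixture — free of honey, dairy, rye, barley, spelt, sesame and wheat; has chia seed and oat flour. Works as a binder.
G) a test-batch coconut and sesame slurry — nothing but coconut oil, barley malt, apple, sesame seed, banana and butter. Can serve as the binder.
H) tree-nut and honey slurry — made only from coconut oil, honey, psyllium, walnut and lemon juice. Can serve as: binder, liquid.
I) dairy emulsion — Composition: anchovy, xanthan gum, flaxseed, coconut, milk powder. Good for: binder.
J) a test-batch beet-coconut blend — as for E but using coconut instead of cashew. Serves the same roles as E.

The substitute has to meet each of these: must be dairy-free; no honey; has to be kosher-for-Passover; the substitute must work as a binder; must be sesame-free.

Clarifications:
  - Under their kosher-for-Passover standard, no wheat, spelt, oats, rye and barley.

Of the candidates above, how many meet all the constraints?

6

A: all constraints satisfied — OK
B: works as a binder, no dairy, no honey — OK
C: works as a binder, no dairy, no sesame — valid
D: works as a binder, no dairy, no sesame — valid
E: only cashew and beet; none excluded — valid
F: has oat flour, so not kosher-for-Passover — out
G: has barley malt, so not kosher-for-Passover; has sesame seed, so not sesame-free (and 1 more) — reject
H: has honey, so not honey-free — out
I: has milk powder, so not dairy-free — out
J: works as a binder, no sesame, no dairy — OK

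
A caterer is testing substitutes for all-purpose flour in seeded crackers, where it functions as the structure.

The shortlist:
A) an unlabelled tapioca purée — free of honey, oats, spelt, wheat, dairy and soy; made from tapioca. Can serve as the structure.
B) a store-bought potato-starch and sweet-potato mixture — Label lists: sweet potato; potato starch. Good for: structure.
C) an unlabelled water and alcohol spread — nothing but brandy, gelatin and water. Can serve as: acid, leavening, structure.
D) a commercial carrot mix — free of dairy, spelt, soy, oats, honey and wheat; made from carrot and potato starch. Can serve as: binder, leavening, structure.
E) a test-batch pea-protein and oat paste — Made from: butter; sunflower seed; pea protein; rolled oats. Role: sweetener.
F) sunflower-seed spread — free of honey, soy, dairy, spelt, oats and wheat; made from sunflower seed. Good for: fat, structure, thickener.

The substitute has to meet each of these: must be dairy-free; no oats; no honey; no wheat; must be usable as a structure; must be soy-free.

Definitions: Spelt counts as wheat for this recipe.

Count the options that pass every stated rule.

A: nothing on the exclusion list — valid
B: only sweet potato and potato starch; none excluded — valid
C: all constraints satisfied — OK
D: all constraints satisfied — keep
E: not usable as a structure; has butter, so not dairy-free (and 1 more) — out
F: no oats, no soy — valid

5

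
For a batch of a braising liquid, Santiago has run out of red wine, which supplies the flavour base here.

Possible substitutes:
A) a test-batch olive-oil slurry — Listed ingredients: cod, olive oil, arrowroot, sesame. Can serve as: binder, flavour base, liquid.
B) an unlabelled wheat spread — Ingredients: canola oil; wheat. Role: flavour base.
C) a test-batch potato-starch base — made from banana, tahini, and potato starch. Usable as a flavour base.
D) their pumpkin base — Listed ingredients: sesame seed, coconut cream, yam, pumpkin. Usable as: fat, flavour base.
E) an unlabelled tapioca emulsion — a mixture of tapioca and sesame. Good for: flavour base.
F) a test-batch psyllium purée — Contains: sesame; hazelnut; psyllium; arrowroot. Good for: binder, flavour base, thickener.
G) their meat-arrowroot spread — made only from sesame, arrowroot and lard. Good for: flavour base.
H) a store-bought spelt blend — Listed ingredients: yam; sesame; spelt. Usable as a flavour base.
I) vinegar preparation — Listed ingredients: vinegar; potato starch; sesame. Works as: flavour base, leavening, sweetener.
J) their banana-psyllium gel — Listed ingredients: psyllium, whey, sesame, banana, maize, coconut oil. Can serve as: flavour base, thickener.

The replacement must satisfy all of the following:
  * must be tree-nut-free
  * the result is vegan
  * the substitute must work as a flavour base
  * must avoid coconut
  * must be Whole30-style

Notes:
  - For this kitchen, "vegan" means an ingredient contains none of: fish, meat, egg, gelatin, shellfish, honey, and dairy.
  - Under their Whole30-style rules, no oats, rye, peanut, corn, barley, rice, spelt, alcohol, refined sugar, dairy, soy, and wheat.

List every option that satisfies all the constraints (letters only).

C, E, I

A: has cod, so not vegan — out
B: has wheat, so not Whole30-style — no
C: every rule checks out — keep
D: has coconut cream, so not coconut-free — no
E: only sesame and tapioca; none excluded — valid
F: has hazelnut, so not tree-nut-free — no
G: has lard, so not vegan — no
H: has spelt, so not Whole30-style — no
I: only sesame, vinegar and potato starch; none excluded — keep
J: has whey, so not vegan; has maize, so not Whole30-style (and 1 more) — no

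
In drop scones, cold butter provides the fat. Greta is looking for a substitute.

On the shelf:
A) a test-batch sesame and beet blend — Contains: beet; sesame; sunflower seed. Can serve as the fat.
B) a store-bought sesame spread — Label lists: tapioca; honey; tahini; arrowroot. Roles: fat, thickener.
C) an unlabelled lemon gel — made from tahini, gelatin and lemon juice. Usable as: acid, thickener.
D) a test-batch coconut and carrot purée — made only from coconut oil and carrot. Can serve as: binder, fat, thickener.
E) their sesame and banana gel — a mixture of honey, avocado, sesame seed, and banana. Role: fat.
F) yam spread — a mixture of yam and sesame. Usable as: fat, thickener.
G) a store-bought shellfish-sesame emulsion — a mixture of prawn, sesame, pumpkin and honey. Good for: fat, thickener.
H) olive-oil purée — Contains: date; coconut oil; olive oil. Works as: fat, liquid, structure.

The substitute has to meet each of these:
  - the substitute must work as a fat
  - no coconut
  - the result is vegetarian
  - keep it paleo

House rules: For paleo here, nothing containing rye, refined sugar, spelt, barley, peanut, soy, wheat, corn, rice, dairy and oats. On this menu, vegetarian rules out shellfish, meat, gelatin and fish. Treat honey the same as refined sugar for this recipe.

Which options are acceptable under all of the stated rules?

A: all constraints satisfied — valid
B: has honey, so not paleo — no
C: not usable as a fat; has gelatin, so not vegetarian — reject
D: has coconut oil, so not coconut-free — no
E: has honey, so not paleo — no
F: no coconut, vegetarian — valid
G: has honey, so not paleo; has prawn, so not vegetarian — reject
H: has coconut oil, so not coconut-free — reject

A, F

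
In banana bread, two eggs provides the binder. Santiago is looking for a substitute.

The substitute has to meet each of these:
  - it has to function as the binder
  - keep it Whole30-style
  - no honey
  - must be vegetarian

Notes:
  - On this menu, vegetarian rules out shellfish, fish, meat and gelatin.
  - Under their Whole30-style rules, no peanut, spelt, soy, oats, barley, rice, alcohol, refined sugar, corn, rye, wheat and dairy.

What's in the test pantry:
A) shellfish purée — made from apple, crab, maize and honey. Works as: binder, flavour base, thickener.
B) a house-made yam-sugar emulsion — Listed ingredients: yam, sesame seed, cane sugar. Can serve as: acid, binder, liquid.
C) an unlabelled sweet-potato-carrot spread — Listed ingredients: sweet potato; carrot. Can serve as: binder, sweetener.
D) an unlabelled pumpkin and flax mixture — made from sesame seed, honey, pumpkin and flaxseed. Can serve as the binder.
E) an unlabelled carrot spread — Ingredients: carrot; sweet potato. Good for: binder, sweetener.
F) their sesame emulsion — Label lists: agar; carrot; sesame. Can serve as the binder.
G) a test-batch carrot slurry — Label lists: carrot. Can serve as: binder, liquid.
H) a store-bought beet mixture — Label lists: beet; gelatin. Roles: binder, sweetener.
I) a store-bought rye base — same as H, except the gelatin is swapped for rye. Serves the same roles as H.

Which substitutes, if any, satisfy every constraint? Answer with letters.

A: has crab, so not vegetarian; has maize, so not Whole30-style (and 1 more) — out
B: has cane sugar, so not Whole30-style — reject
C: works as a binder, vegetarian, Whole30-style — OK
D: has honey, so not honey-free — no
E: only carrot and sweet potato; none excluded — OK
F: works as a binder, no honey, Whole30-style — valid
G: vegetarian, no honey — keep
H: has gelatin, so not vegetarian — reject
I: has rye, so not Whole30-style — reject

C, E, F, G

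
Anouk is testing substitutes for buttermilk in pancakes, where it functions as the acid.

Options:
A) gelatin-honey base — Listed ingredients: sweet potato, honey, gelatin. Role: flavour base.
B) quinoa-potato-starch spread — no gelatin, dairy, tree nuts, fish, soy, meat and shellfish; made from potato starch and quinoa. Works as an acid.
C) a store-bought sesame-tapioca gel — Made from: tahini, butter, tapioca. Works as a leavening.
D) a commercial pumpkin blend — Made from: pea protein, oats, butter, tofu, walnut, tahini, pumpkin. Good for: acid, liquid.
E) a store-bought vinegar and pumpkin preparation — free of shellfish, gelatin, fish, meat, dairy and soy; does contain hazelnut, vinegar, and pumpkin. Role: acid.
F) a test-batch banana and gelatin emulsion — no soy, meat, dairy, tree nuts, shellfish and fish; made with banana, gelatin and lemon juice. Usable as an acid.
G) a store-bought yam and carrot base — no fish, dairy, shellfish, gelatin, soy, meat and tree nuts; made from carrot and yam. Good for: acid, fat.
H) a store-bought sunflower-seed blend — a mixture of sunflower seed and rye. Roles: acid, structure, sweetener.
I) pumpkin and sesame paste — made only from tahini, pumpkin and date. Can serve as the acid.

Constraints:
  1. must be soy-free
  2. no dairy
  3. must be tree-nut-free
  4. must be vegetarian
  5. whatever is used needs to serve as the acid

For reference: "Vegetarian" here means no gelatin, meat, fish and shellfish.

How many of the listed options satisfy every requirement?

A: not usable as an acid; has gelatin, so not vegetarian — no
B: works as an acid, no soy, no tree nuts — keep
C: not usable as an acid; has butter, so not dairy-free — no
D: has butter, so not dairy-free; has tofu, so not soy-free (and 1 more) — out
E: has hazelnut, so not tree-nut-free — out
F: has gelatin, so not vegetarian — reject
G: works as an acid, no dairy, no tree nuts — valid
H: nothing on the exclusion list — OK
I: only tahini, date, and pumpkin; none excluded — valid

4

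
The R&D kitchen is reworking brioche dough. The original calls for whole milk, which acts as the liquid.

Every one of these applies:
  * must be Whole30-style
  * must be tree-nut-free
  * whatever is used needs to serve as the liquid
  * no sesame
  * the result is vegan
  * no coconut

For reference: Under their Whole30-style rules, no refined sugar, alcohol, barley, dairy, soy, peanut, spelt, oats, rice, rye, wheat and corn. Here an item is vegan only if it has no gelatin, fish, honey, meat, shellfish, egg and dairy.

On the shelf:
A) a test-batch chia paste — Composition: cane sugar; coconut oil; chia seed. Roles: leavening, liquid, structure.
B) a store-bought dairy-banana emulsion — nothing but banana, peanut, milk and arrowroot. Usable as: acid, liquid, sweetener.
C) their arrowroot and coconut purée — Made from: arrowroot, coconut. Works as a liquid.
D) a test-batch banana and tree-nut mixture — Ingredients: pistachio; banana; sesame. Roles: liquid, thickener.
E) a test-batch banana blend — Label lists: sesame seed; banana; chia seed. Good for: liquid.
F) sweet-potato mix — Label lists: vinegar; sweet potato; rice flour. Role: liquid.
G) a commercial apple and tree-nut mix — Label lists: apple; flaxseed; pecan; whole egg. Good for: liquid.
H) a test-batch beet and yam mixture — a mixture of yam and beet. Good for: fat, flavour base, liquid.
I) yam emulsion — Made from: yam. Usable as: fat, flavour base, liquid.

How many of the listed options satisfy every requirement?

A: has cane sugar, so not Whole30-style; has coconut oil, so not coconut-free — no
B: has milk, so not Whole30-style; has milk, so not vegan — out
C: has coconut, so not coconut-free — no
D: has pistachio, so not tree-nut-free; has sesame, so not sesame-free — reject
E: has sesame seed, so not sesame-free — no
F: has rice flour, so not Whole30-style — reject
G: has whole egg, so not vegan; has pecan, so not tree-nut-free — reject
H: only beet and yam; none excluded — keep
I: only yam; none excluded — keep

2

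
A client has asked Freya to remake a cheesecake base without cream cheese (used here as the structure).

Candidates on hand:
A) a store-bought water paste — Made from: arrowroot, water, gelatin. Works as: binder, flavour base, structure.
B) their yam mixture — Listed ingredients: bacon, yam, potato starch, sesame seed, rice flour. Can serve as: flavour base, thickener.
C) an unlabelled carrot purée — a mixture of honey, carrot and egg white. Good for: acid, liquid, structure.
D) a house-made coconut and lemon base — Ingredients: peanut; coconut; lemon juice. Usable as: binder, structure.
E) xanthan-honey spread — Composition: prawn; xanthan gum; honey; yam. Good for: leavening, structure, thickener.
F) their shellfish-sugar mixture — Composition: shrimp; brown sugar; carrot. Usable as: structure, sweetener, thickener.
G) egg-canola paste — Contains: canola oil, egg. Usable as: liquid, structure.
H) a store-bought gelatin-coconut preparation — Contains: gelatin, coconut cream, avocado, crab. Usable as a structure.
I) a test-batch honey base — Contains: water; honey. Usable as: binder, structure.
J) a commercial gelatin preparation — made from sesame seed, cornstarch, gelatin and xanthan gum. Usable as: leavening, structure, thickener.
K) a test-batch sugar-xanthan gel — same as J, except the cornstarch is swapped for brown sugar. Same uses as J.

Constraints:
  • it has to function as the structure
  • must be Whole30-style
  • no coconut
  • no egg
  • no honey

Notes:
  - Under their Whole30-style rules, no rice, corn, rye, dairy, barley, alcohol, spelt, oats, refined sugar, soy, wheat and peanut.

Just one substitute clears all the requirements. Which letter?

A: every rule checks out — OK
B: not usable as a structure; has rice flour, so not Whole30-style — out
C: has egg white, so not egg-free; has honey, so not honey-free — reject
D: has peanut, so not Whole30-style; has coconut, so not coconut-free — no
E: has honey, so not honey-free — no
F: has brown sugar, so not Whole30-style — reject
G: has egg, so not egg-free — out
H: has coconut cream, so not coconut-free — out
I: has honey, so not honey-free — out
J: has cornstarch, so not Whole30-style — reject
K: has brown sugar, so not Whole30-style — out

A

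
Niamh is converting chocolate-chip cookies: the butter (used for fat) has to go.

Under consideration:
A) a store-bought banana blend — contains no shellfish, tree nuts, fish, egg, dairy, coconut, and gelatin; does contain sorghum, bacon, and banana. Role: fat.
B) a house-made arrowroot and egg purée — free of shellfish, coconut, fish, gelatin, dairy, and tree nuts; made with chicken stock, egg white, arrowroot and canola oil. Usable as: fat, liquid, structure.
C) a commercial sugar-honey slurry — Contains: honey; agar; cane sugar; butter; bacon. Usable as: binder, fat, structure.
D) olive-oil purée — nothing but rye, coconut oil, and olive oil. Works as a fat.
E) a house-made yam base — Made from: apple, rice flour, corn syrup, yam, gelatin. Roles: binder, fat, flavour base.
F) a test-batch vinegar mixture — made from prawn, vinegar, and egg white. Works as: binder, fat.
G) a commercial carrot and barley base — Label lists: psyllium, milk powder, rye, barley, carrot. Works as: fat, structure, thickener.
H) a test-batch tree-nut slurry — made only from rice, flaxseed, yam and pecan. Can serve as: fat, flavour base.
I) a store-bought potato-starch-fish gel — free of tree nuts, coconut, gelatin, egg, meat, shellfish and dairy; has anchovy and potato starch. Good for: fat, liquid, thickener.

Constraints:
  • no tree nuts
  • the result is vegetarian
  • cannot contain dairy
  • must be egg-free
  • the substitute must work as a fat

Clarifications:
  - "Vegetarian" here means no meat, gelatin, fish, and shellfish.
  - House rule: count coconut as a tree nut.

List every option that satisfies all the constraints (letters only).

A: has bacon, so not vegetarian — reject
B: has chicken stock, so not vegetarian; has egg white, so not egg-free — reject
C: has bacon, so not vegetarian; has butter, so not dairy-free — reject
D: has coconut oil, so not tree-nut-free — no
E: has gelatin, so not vegetarian — reject
F: has prawn, so not vegetarian; has egg white, so not egg-free — reject
G: has milk powder, so not dairy-free — reject
H: has pecan, so not tree-nut-free — no
I: has anchovy, so not vegetarian — reject

none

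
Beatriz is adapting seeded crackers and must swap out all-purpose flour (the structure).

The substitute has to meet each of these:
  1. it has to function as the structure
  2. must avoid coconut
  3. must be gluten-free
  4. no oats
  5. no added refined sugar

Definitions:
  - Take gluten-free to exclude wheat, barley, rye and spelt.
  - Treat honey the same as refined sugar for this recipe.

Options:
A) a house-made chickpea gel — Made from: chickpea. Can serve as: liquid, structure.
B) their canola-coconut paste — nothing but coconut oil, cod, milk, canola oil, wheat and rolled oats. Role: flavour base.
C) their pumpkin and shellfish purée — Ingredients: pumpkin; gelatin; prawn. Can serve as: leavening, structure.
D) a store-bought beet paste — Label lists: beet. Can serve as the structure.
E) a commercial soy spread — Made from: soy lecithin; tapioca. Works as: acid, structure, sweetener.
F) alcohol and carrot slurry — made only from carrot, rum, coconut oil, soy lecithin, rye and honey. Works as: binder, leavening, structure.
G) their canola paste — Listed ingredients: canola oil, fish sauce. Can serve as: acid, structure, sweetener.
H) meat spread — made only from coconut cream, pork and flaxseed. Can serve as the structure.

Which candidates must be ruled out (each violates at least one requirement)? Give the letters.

B, F, H

A: only chickpea; none excluded — valid
B: not usable as a structure; has wheat, so not gluten-free (and 2 more) — no
C: every rule checks out — keep
D: gluten-free, no oats — valid
E: only soy lecithin and tapioca; none excluded — OK
F: has rye, so not gluten-free; has honey, so not no-added-sugar (and 1 more) — out
G: only fish sauce and canola oil; none excluded — OK
H: has coconut cream, so not coconut-free — no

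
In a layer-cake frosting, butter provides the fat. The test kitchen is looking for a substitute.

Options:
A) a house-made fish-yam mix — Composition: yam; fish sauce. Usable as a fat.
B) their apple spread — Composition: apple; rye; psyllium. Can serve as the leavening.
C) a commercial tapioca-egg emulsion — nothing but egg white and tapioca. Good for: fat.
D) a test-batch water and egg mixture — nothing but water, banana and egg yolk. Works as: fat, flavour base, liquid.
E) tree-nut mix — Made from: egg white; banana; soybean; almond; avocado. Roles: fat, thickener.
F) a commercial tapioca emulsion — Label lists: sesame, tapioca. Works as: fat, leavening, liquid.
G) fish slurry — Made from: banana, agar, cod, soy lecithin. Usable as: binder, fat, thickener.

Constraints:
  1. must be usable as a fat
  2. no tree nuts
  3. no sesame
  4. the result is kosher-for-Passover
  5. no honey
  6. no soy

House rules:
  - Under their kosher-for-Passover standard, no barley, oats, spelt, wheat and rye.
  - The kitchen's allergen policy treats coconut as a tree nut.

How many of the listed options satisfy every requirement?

A: all constraints satisfied — valid
B: not usable as a fat; has rye, so not kosher-for-Passover — no
C: nothing on the exclusion list — OK
D: only egg yolk, banana and water; none excluded — keep
E: has almond, so not tree-nut-free; has soybean, so not soy-free — out
F: has sesame, so not sesame-free — out
G: has soy lecithin, so not soy-free — out

3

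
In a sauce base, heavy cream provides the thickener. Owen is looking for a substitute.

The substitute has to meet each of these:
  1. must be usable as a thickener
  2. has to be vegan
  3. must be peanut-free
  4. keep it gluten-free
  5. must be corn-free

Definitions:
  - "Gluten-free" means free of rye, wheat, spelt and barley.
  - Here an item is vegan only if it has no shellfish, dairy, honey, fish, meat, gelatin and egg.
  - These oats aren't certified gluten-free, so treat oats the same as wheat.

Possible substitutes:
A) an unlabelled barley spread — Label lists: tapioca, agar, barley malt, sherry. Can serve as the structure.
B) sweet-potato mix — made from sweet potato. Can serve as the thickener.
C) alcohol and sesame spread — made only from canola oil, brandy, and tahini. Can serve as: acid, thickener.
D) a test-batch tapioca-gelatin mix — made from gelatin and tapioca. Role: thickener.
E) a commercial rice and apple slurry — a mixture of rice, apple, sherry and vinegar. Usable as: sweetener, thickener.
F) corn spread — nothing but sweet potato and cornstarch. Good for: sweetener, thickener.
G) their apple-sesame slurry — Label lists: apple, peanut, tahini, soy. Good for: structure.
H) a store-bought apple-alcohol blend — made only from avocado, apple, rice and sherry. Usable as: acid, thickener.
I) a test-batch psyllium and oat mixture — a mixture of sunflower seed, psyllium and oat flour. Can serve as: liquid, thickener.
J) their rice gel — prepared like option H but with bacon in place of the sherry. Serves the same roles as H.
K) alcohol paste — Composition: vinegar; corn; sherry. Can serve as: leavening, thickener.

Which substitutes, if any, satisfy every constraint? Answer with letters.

A: not usable as a thickener; has barley malt, so not gluten-free — out
B: only sweet potato; none excluded — valid
C: all constraints satisfied — OK
D: has gelatin, so not vegan — out
E: vegan, no corn — OK
F: has cornstarch, so not corn-free — out
G: not usable as a thickener; has peanut, so not peanut-free — reject
H: no corn, no peanut — OK
I: has oat flour, so not gluten-free — out
J: has bacon, so not vegan — out
K: has corn, so not corn-free — out

B, C, E, H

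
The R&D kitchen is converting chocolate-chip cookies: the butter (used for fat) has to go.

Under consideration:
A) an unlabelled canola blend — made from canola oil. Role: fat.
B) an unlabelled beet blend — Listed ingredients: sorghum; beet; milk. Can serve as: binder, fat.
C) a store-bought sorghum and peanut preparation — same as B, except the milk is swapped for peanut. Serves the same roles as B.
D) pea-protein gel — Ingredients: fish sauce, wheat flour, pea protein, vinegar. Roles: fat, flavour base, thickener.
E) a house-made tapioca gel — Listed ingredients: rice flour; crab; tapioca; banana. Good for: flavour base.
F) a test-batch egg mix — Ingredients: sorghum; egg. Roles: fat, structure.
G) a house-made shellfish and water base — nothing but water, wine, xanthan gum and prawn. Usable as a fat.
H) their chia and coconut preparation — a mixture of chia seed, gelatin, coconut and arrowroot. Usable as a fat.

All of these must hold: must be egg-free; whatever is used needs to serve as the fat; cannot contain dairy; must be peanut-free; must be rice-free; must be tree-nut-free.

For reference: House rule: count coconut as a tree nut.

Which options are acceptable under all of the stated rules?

A, D, G

A: every rule checks out — keep
B: has milk, so not dairy-free — no
C: has peanut, so not peanut-free — reject
D: works as a fat, tree-nut-free, no dairy — keep
E: not usable as a fat; has rice flour, so not rice-free — no
F: has egg, so not egg-free — no
G: wine and prawn etc. — none of it excluded — OK
H: has coconut, so not tree-nut-free — out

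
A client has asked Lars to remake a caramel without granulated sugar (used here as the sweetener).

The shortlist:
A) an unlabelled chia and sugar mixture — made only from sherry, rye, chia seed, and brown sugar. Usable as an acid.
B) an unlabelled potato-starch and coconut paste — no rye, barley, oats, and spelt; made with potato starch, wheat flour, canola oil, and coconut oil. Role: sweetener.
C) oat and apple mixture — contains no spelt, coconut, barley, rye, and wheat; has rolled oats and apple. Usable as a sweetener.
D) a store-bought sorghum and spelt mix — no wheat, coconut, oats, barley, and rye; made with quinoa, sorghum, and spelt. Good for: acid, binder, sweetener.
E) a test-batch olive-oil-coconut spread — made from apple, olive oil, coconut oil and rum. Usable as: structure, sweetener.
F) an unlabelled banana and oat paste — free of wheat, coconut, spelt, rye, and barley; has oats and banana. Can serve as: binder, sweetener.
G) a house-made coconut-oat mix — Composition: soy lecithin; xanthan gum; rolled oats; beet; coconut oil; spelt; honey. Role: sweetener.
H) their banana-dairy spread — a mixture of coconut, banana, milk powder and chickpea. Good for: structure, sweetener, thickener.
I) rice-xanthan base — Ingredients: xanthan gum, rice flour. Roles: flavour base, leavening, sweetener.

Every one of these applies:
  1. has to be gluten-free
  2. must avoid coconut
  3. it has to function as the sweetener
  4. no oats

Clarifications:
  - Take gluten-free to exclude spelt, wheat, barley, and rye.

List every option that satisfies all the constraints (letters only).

I

A: not usable as a sweetener; has rye, so not gluten-free — no
B: has wheat flour, so not gluten-free; has coconut oil, so not coconut-free — reject
C: has rolled oats, so not oat-free — reject
D: has spelt, so not gluten-free — out
E: has coconut oil, so not coconut-free — reject
F: has oats, so not oat-free — out
G: has spelt, so not gluten-free; has coconut oil, so not coconut-free (and 1 more) — reject
H: has coconut, so not coconut-free — reject
I: nothing on the exclusion list — valid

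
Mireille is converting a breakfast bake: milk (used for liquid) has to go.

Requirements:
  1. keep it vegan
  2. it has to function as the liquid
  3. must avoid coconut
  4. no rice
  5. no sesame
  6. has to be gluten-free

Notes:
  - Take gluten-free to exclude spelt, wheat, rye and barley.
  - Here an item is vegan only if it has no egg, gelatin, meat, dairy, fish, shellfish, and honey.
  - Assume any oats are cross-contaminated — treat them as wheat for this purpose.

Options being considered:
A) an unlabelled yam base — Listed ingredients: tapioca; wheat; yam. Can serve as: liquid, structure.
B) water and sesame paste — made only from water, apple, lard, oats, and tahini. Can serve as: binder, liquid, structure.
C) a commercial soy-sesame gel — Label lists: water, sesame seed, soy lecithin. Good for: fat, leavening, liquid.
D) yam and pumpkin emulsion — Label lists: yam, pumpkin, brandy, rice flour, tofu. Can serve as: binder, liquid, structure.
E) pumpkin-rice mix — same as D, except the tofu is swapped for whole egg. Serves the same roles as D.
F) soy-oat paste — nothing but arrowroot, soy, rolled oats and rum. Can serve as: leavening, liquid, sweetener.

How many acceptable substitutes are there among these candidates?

A: has wheat, so not gluten-free — reject
B: has oats, so not gluten-free; has lard, so not vegan (and 1 more) — out
C: has sesame seed, so not sesame-free — out
D: has rice flour, so not rice-free — out
E: has whole egg, so not vegan; has rice flour, so not rice-free — no
F: has rolled oats, so not gluten-free — no

0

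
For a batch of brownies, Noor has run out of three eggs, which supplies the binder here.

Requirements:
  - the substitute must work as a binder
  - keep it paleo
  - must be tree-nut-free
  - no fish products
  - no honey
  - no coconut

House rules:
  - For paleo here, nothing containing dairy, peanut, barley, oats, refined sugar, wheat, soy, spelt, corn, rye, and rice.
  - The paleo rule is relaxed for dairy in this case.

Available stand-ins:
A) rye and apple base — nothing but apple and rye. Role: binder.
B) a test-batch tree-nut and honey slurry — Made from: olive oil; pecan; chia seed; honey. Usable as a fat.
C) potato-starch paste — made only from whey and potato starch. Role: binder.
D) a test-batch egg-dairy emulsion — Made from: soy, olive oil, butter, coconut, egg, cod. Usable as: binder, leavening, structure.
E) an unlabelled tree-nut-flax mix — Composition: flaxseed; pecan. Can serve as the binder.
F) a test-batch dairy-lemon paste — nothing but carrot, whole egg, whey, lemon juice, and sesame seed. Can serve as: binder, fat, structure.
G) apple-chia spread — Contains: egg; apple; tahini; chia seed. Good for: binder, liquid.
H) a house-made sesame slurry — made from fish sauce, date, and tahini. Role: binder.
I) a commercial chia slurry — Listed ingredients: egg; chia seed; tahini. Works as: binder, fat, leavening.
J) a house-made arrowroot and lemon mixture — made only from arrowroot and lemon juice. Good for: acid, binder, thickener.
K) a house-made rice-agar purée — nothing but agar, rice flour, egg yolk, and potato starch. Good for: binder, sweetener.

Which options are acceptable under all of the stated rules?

A: has rye, so not paleo — no
B: not usable as a binder; has honey, so not honey-free (and 1 more) — reject
C: dairy is permitted under the paleo carve-out; nothing else excluded — valid
D: has soy, so not paleo; has coconut, so not coconut-free (and 1 more) — out
E: has pecan, so not tree-nut-free — reject
F: dairy is permitted under the paleo carve-out; nothing else excluded — OK
G: egg and tahini etc. — none of it excluded — keep
H: has fish sauce, so not fish-free — no
I: only egg, tahini and chia seed; none excluded — keep
J: only arrowroot and lemon juice; none excluded — keep
K: has rice flour, so not paleo — no

C, F, G, I, J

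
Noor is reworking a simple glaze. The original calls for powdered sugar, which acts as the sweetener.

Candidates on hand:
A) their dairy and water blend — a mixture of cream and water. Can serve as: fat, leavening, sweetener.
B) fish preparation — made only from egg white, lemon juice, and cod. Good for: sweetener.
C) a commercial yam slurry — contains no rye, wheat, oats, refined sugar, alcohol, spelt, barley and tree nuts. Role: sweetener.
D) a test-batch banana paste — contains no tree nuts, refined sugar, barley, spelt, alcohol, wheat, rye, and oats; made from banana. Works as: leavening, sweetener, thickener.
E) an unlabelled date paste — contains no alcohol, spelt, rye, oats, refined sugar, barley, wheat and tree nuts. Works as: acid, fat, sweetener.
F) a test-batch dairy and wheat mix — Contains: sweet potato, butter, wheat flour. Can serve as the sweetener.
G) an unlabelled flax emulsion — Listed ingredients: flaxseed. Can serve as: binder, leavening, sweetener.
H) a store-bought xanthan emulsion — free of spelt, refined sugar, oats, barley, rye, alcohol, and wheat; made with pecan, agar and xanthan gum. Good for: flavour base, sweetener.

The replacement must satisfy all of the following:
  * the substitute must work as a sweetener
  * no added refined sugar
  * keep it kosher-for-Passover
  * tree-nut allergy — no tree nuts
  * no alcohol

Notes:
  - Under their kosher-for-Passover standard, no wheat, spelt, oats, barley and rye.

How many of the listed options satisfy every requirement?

A: works as a sweetener, no alcohol, no refined sugar — keep
B: works as a sweetener, no tree nuts, no refined sugar — valid
C: every rule checks out — valid
D: no refined sugar, no alcohol — OK
E: no alcohol, no tree nuts — keep
F: has wheat flour, so not kosher-for-Passover — reject
G: only flaxseed; none excluded — keep
H: has pecan, so not tree-nut-free — reject

6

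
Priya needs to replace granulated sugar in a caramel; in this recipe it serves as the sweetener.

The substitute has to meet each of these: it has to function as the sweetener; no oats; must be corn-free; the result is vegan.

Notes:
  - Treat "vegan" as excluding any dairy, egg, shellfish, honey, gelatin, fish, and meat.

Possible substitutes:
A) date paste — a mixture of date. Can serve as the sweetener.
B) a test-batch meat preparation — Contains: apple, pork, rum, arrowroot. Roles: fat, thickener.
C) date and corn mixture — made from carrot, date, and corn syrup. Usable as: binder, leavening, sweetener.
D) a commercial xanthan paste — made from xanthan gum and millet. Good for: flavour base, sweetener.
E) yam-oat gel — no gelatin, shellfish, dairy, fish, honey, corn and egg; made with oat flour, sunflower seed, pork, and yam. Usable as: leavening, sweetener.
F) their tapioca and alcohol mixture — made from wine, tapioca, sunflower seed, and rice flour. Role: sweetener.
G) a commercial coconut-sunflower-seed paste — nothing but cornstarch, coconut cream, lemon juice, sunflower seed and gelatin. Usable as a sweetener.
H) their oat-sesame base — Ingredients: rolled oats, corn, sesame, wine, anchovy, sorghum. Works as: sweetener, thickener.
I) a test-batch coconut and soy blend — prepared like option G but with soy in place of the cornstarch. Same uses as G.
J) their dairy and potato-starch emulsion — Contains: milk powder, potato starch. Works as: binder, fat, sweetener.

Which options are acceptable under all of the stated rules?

A: no oats, vegan — valid
B: not usable as a sweetener; has pork, so not vegan — reject
C: has corn syrup, so not corn-free — reject
D: all constraints satisfied — keep
E: has pork, so not vegan; has oat flour, so not oat-free — no
F: vegan, no oats — keep
G: has gelatin, so not vegan; has cornstarch, so not corn-free — no
H: has anchovy, so not vegan; has corn, so not corn-free (and 1 more) — out
I: has gelatin, so not vegan — out
J: has milk powder, so not vegan — no

A, D, F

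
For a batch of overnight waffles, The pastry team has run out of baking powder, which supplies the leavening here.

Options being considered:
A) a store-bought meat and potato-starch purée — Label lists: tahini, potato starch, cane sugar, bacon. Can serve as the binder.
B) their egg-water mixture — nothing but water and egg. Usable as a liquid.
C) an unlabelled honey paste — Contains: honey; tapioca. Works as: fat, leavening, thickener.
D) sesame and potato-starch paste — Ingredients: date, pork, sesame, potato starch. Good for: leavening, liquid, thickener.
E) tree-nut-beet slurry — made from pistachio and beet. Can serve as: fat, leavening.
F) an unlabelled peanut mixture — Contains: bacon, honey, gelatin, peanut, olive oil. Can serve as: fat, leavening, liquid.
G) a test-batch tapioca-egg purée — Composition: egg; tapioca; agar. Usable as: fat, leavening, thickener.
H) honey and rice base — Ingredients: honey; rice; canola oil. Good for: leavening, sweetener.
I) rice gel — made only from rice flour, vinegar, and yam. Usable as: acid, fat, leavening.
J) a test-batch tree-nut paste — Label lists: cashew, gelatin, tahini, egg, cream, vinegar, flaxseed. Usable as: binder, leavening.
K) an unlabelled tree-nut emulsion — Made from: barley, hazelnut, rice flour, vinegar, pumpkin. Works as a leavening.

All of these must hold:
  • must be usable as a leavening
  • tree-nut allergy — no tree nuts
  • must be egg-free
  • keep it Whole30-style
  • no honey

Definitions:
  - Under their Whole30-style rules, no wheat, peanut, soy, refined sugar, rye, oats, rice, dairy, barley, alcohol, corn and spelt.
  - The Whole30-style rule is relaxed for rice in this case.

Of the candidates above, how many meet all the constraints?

2

A: not usable as a leavening; has cane sugar, so not Whole30-style — no
B: not usable as a leavening; has egg, so not egg-free — reject
C: has honey, so not honey-free — reject
D: no honey, no tree nuts — keep
E: has pistachio, so not tree-nut-free — out
F: has peanut, so not Whole30-style; has honey, so not honey-free — no
G: has egg, so not egg-free — out
H: has honey, so not honey-free — reject
I: rice is permitted under the Whole30-style carve-out; nothing else excluded — keep
J: has cream, so not Whole30-style; has egg, so not egg-free (and 1 more) — out
K: has barley, so not Whole30-style; has hazelnut, so not tree-nut-free — out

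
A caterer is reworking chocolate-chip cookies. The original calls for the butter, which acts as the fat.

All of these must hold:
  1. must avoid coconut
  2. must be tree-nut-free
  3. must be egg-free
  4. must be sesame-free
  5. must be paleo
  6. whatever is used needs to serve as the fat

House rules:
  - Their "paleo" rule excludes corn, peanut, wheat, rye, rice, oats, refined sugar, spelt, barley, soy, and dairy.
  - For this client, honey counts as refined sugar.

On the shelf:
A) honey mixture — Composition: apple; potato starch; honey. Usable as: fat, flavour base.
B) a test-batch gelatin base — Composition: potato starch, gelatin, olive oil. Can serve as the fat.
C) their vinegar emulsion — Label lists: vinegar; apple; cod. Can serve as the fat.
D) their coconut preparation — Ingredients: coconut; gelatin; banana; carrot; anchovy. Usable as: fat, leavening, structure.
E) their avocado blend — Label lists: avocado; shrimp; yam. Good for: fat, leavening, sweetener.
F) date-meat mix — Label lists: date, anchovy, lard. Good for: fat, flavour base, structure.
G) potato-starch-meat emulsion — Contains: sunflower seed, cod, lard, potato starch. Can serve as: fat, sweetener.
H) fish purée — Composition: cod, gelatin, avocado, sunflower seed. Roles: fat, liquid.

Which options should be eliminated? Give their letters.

A, D

A: has honey, so not paleo — reject
B: every rule checks out — valid
C: only cod, apple, and vinegar; none excluded — OK
D: has coconut, so not coconut-free — reject
E: no egg, no tree nuts — OK
F: only anchovy, lard and date; none excluded — valid
G: every rule checks out — keep
H: works as a fat, no coconut, no tree nuts — valid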